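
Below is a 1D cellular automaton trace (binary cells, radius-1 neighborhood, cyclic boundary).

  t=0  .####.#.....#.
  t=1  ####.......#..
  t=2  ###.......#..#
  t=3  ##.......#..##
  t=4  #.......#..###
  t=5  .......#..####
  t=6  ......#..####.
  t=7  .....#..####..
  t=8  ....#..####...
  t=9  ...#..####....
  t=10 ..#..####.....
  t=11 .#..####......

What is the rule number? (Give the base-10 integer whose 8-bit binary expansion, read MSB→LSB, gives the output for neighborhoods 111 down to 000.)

138

  ### -> #   bit 7 = 1  t=0,i=2
  ##. -> .   bit 6 = 0  t=0,i=4
  #.# -> .   bit 5 = 0  t=0,i=5
  #.. -> .   bit 4 = 0  t=0,i=7
  .## -> #   bit 3 = 1  t=0,i=1
  .#. -> .   bit 2 = 0  t=0,i=6
  ..# -> #   bit 1 = 1  t=0,i=0
  ... -> .   bit 0 = 0  t=0,i=8
  bits 10001010 = 138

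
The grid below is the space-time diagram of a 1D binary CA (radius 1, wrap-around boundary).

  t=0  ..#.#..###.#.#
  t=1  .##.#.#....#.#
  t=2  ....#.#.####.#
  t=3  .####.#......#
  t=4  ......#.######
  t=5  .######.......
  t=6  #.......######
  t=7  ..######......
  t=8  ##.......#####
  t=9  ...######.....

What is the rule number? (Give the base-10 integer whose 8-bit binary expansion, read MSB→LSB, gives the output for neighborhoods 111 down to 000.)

  ###|.  b7=0 t=0,i=8
  ##.|.  b6=0 t=0,i=9
  #.#|.  b5=0 t=0,i=3
  #..|.  b4=0 t=0,i=0
  .##|.  b3=0 t=0,i=7
  .#.|#  b2=1 t=0,i=2
  ..#|#  b1=1 t=0,i=1
  ...|#  b0=1 t=1,i=8
  bits 00000111 = 7

7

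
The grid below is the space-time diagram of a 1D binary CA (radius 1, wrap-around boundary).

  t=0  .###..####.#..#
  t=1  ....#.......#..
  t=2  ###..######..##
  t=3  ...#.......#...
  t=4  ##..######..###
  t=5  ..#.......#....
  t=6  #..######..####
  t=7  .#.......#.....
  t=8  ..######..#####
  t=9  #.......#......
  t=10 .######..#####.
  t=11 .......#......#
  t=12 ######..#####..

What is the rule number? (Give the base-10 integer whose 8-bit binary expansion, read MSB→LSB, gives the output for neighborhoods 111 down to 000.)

  nb ###: next=.  (t=0,i=2, bit7=0)
  nb ##.: next=.  (t=0,i=3, bit6=0)
  nb #.#: next=.  (t=0,i=0, bit5=0)
  nb #..: next=#  (t=0,i=4, bit4=1)
  nb .##: next=.  (t=0,i=1, bit3=0)
  nb .#.: next=.  (t=0,i=11, bit2=0)
  nb ..#: next=.  (t=0,i=5, bit1=0)
  nb ...: next=#  (t=1,i=0, bit0=1)
  bits 00010001 = 17

17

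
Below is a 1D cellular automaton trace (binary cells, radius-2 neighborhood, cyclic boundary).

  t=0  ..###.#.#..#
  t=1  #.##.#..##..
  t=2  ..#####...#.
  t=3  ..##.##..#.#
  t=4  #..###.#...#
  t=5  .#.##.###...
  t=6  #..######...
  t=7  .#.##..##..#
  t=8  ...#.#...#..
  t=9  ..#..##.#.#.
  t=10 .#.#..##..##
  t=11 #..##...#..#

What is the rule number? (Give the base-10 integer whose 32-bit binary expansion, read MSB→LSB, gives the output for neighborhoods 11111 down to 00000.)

1590748036

  ##### -> .   bit 31 = 0  t=2,i=4
  ####. -> #   bit 30 = 1  t=2,i=5
  ###.# -> .   bit 29 = 0  t=0,i=4
  ###.. -> #   bit 28 = 1  t=2,i=6
  ##.## -> #   bit 27 = 1  t=3,i=4
  ##.#. -> #   bit 26 = 1  t=0,i=5
  ##..# -> #   bit 25 = 1  t=1,i=10
  ##... -> .   bit 24 = 0  t=2,i=7
  #.### -> #   bit 23 = 1  t=5,i=6
  #.##. -> #   bit 22 = 1  t=1,i=2
  #.#.# -> .   bit 21 = 0  t=0,i=6
  #.#.. -> #   bit 20 = 1  t=0,i=8
  #..## -> .   bit 19 = 0  t=0,i=1
  #..#. -> .   bit 18 = 0  t=0,i=10
  #...# -> .   bit 17 = 0  t=2,i=0
  #.... -> .   bit 16 = 0  t=5,i=10
  .#### -> #   bit 15 = 1  t=2,i=3
  .###. -> #   bit 14 = 1  t=0,i=3
  .##.# -> #   bit 13 = 1  t=1,i=3
  .##.. -> .   bit 12 = 0  t=1,i=9
  .#.## -> .   bit 11 = 0  t=1,i=1
  .#.#. -> .   bit 10 = 0  t=0,i=7
  .#..# -> #   bit 9 = 1  t=0,i=0
  .#... -> #   bit 8 = 1  t=2,i=11
  ..### -> #   bit 7 = 1  t=0,i=2
  ..##. -> .   bit 6 = 0  t=1,i=8
  ..#.# -> .   bit 5 = 0  t=1,i=0
  ..#.. -> .   bit 4 = 0  t=0,i=11
  ...## -> .   bit 3 = 0  t=2,i=1
  ...#. -> #   bit 2 = 1  t=2,i=9
  ....# -> .   bit 1 = 0  t=5,i=11
  ..... -> .   bit 0 = 0  t=8,i=0
  bits 01011110110100001110001110000100 = 1590748036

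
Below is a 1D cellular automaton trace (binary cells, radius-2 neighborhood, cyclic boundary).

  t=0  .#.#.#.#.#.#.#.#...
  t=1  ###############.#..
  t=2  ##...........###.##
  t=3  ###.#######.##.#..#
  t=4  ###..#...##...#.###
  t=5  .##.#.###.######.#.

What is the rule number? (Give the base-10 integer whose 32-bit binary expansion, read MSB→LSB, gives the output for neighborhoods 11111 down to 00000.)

  #####|.  b31=0 t=1,i=2
  ####.|#  b30=1 t=1,i=13
  ###.#|#  b29=1 t=1,i=14
  ###..|#  b28=1 t=2,i=1
  ##.##|.  b27=0 t=2,i=16
  ##.#.|#  b26=1 t=1,i=15
  ##..#|.  b25=0 t=4,i=3
  ##...|#  b24=1 t=2,i=2
  #.###|.  b23=0 t=2,i=17
  #.##.|.  b22=0 t=3,i=12
  #.#.#|#  b21=1 t=0,i=3
  #.#..|.  b20=0 t=0,i=15
  #..##|#  b19=1 t=1,i=18
  #..#.|#  b18=1 t=4,i=4
  #...#|#  b17=1 t=4,i=7
  #....|.  b16=0 t=0,i=17
  .####|#  b15=1 t=1,i=1
  .###.|.  b14=0 t=2,i=14
  .##.#|.  b13=0 t=3,i=13
  .##..|#  b12=1 t=4,i=10
  .#.##|#  b11=1 t=4,i=15
  .#.#.|#  b10=1 t=0,i=2
  .#..#|#  b9=1 t=1,i=17
  .#...|#  b8=1 t=0,i=16
  ..###|#  b7=1 t=1,i=0
  ..##.|.  b6=0 t=4,i=9
  ..#.#|#  b5=1 t=0,i=1
  ..#..|.  b4=0 t=4,i=5
  ...##|#  b3=1 t=2,i=12
  ...#.|#  b2=1 t=0,i=0
  ....#|.  b1=0 t=0,i=18
  .....|#  b0=1 t=2,i=4
  bits 01110101001011101001111110101101 = 1965989805

1965989805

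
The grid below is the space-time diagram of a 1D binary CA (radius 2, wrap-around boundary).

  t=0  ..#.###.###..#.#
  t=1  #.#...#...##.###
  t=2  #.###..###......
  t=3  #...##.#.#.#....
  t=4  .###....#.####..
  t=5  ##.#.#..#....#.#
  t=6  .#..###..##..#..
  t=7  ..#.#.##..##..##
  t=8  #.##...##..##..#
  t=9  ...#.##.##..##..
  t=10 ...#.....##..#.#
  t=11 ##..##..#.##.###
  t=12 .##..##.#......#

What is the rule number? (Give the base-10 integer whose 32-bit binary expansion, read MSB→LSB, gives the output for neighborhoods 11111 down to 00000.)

  ##### -> #   bit 31 = 1  t=11,i=15
  ####. -> .   bit 30 = 0  t=1,i=15
  ###.# -> #   bit 29 = 1  t=0,i=6
  ###.. -> #   bit 28 = 1  t=0,i=10
  ##.## -> .   bit 27 = 0  t=0,i=7
  ##.#. -> .   bit 26 = 0  t=1,i=1
  ##..# -> #   bit 25 = 1  t=0,i=11
  ##... -> .   bit 24 = 0  t=2,i=10
  #.### -> .   bit 23 = 0  t=0,i=4
  #.##. -> .   bit 22 = 0  t=7,i=6
  #.#.# -> .   bit 21 = 0  t=3,i=7
  #.#.. -> #   bit 20 = 1  t=0,i=15
  #..## -> .   bit 19 = 0  t=2,i=6
  #..#. -> .   bit 18 = 0  t=0,i=1
  #...# -> #   bit 17 = 1  t=1,i=4
  #.... -> #   bit 16 = 1  t=2,i=11
  .#### -> .   bit 15 = 0  t=1,i=14
  .###. -> .   bit 14 = 0  t=0,i=5
  .##.# -> .   bit 13 = 0  t=1,i=11
  .##.. -> #   bit 12 = 1  t=6,i=10
  .#.## -> .   bit 11 = 0  t=0,i=3
  .#.#. -> #   bit 10 = 1  t=0,i=14
  .#..# -> #   bit 9 = 1  t=0,i=0
  .#... -> #   bit 8 = 1  t=1,i=3
  ..### -> #   bit 7 = 1  t=2,i=7
  ..##. -> .   bit 6 = 0  t=1,i=10
  ..#.# -> #   bit 5 = 1  t=0,i=2
  ..#.. -> .   bit 4 = 0  t=1,i=6
  ...## -> #   bit 3 = 1  t=1,i=9
  ...#. -> .   bit 2 = 0  t=1,i=5
  ....# -> .   bit 1 = 0  t=2,i=14
  ..... -> .   bit 0 = 0  t=2,i=12
  bits 10110010000100110001011110101000 = 2987595688

2987595688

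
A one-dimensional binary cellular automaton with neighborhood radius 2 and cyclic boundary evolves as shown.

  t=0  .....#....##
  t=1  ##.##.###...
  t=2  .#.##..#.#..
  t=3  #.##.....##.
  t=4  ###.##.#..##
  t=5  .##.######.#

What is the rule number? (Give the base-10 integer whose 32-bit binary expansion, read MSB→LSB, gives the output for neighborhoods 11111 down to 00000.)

1702488838

  ##### -> .   bit 31 = 0  t=4,i=0
  ####. -> #   bit 30 = 1  t=4,i=1
  ###.# -> #   bit 29 = 1  t=4,i=2
  ###.. -> .   bit 28 = 0  t=1,i=8
  ##.## -> .   bit 27 = 0  t=1,i=2
  ##.#. -> #   bit 26 = 1  t=3,i=11
  ##..# -> .   bit 25 = 0  t=2,i=5
  ##... -> #   bit 24 = 1  t=0,i=0
  #.### -> .   bit 23 = 0  t=1,i=6
  #.##. -> #   bit 22 = 1  t=1,i=3
  #.#.# -> #   bit 21 = 1  t=3,i=0
  #.#.. -> #   bit 20 = 1  t=2,i=9
  #..## -> #   bit 19 = 1  t=4,i=9
  #..#. -> .   bit 18 = 0  t=2,i=6
  #...# -> .   bit 17 = 0  t=1,i=10
  #.... -> #   bit 16 = 1  t=0,i=1
  .#### -> #   bit 15 = 1  t=4,i=11
  .###. -> #   bit 14 = 1  t=1,i=7
  .##.# -> #   bit 13 = 1  t=1,i=1
  .##.. -> .   bit 12 = 0  t=0,i=11
  .#.## -> #   bit 11 = 1  t=2,i=2
  .#.#. -> .   bit 10 = 0  t=2,i=8
  .#..# -> #   bit 9 = 1  t=4,i=8
  .#... -> #   bit 8 = 1  t=0,i=6
  ..### -> .   bit 7 = 0  t=4,i=10
  ..##. -> .   bit 6 = 0  t=0,i=10
  ..#.# -> .   bit 5 = 0  t=2,i=1
  ..#.. -> .   bit 4 = 0  t=0,i=5
  ...## -> .   bit 3 = 0  t=0,i=9
  ...#. -> #   bit 2 = 1  t=0,i=4
  ....# -> #   bit 1 = 1  t=0,i=3
  ..... -> .   bit 0 = 0  t=0,i=2
  bits 01100101011110011110101100000110 = 1702488838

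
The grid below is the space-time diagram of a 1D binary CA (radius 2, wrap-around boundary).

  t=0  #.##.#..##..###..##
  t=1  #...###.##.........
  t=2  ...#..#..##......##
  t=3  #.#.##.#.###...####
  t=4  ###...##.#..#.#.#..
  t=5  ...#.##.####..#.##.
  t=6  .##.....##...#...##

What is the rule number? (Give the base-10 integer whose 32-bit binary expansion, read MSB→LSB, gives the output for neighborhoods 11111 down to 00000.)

632590926

  [31] ##### => .  t=3,i=17
  [30] ####. => .  t=3,i=18
  [29] ###.# => #  t=0,i=0
  [28] ###.. => .  t=0,i=14
  [27] ##.## => .  t=0,i=1
  [26] ##.#. => #  t=0,i=4
  [25] ##..# => .  t=0,i=10
  [24] ##... => #  t=1,i=10
  [23] #.### => #  t=3,i=9
  [22] #.##. => .  t=0,i=2
  [21] #.#.# => #  t=3,i=2
  [20] #.#.. => #  t=0,i=5
  [19] #..## => .  t=0,i=7
  [18] #..#. => #  t=2,i=5
  [17] #...# => .  t=1,i=2
  [16] #.... => .  t=1,i=11
  [15] .#### => #  t=3,i=16
  [14] .###. => .  t=0,i=13
  [13] .##.# => .  t=0,i=3
  [12] .##.. => #  t=0,i=9
  [11] .#.## => .  t=3,i=3
  [10] .#.#. => .  t=4,i=13
  [9] .#..# => #  t=0,i=6
  [8] .#... => .  t=1,i=1
  [7] ..### => .  t=0,i=12
  [6] ..##. => #  t=0,i=8
  [5] ..#.# => .  t=4,i=12
  [4] ..#.. => .  t=1,i=0
  [3] ...## => #  t=1,i=3
  [2] ...#. => #  t=1,i=18
  [1] ....# => #  t=1,i=17
  [0] ..... => .  t=1,i=12
  bits 00100101101101001001001001001110 = 632590926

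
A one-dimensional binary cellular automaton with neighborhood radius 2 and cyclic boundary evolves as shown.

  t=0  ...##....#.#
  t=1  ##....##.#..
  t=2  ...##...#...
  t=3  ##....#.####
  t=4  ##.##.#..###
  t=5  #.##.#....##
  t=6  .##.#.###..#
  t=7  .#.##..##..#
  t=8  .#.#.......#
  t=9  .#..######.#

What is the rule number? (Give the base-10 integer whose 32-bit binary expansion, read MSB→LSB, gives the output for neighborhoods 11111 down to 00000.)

3697525043

  nb #####: next=#  (t=3,i=10, bit31=1)
  nb ####.: next=#  (t=3,i=0, bit30=1)
  nb ###.#: next=.  (t=4,i=1, bit29=0)
  nb ###..: next=#  (t=3,i=1, bit28=1)
  nb ##.##: next=#  (t=4,i=2, bit27=1)
  nb ##.#.: next=#  (t=1,i=8, bit26=1)
  nb ##..#: next=.  (t=6,i=9, bit25=0)
  nb ##...: next=.  (t=0,i=5, bit24=0)
  nb #.###: next=.  (t=3,i=8, bit23=0)
  nb #.##.: next=#  (t=4,i=3, bit22=1)
  nb #.#.#: next=#  (t=6,i=4, bit21=1)
  nb #.#..: next=.  (t=0,i=11, bit20=0)
  nb #..##: next=.  (t=1,i=11, bit19=0)
  nb #..#.: next=.  (t=6,i=10, bit18=0)
  nb #...#: next=#  (t=0,i=1, bit17=1)
  nb #....: next=#  (t=0,i=6, bit16=1)
  nb .####: next=#  (t=3,i=9, bit15=1)
  nb .###.: next=#  (t=5,i=11, bit14=1)
  nb .##.#: next=.  (t=1,i=7, bit13=0)
  nb .##..: next=.  (t=0,i=4, bit12=0)
  nb .#.##: next=.  (t=3,i=7, bit11=0)
  nb .#.#.: next=.  (t=0,i=10, bit10=0)
  nb .#..#: next=.  (t=1,i=10, bit9=0)
  nb .#...: next=#  (t=0,i=0, bit8=1)
  nb ..###: next=.  (t=4,i=9, bit7=0)
  nb ..##.: next=.  (t=0,i=3, bit6=0)
  nb ..#.#: next=#  (t=0,i=9, bit5=1)
  nb ..#..: next=#  (t=2,i=8, bit4=1)
  nb ...##: next=.  (t=0,i=2, bit3=0)
  nb ...#.: next=.  (t=0,i=8, bit2=0)
  nb ....#: next=#  (t=0,i=7, bit1=1)
  nb .....: next=#  (t=2,i=0, bit0=1)
  bits 11011100011000111100000100110011 = 3697525043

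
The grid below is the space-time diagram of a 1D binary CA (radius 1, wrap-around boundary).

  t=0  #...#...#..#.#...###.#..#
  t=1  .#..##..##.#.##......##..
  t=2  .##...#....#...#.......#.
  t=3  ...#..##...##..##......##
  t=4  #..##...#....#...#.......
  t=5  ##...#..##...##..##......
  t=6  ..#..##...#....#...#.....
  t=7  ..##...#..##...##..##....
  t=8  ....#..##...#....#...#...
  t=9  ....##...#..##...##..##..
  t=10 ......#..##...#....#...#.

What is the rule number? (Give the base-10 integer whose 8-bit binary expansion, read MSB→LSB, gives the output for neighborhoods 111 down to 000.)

20

  nb ###: next=.  (t=0,i=18, bit7=0)
  nb ##.: next=.  (t=0,i=0, bit6=0)
  nb #.#: next=.  (t=0,i=12, bit5=0)
  nb #..: next=#  (t=0,i=1, bit4=1)
  nb .##: next=.  (t=0,i=17, bit3=0)
  nb .#.: next=#  (t=0,i=4, bit2=1)
  nb ..#: next=.  (t=0,i=3, bit1=0)
  nb ...: next=.  (t=0,i=2, bit0=0)
  bits 00010100 = 20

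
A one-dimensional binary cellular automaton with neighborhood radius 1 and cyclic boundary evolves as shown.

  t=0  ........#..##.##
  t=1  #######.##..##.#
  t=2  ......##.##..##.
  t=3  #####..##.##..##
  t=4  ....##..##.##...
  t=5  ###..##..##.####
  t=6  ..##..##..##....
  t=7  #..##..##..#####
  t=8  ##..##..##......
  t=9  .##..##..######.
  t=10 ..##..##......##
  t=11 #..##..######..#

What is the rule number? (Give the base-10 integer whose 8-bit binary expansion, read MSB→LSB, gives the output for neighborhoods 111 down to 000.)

  nb ###: next=.  (t=1,i=0, bit7=0)
  nb ##.: next=#  (t=0,i=12, bit6=1)
  nb #.#: next=#  (t=0,i=13, bit5=1)
  nb #..: next=#  (t=0,i=0, bit4=1)
  nb .##: next=.  (t=0,i=11, bit3=0)
  nb .#.: next=#  (t=0,i=8, bit2=1)
  nb ..#: next=.  (t=0,i=7, bit1=0)
  nb ...: next=#  (t=0,i=1, bit0=1)
  bits 01110101 = 117

117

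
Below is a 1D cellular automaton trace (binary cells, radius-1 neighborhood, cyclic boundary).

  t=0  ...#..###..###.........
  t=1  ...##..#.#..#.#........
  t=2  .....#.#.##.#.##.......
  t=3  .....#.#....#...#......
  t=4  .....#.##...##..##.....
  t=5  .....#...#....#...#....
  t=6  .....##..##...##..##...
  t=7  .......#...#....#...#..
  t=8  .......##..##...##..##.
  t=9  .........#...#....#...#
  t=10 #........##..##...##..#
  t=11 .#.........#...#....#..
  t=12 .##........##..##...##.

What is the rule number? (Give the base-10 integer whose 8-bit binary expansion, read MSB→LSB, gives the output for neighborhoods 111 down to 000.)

  [7] ### => #  t=0,i=7
  [6] ##. => .  t=0,i=8
  [5] #.# => .  t=1,i=8
  [4] #.. => #  t=0,i=4
  [3] .## => .  t=0,i=6
  [2] .#. => #  t=0,i=3
  [1] ..# => .  t=0,i=2
  [0] ... => .  t=0,i=0
  bits 10010100 = 148

148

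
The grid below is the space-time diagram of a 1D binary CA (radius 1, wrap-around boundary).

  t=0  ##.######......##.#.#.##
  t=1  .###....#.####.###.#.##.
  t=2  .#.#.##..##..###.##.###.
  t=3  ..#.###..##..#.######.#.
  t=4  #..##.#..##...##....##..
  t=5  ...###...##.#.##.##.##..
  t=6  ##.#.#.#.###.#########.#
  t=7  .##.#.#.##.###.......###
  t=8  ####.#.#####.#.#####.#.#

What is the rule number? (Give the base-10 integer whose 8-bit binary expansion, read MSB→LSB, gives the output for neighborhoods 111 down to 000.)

105

  ###|.  b7=0 t=0,i=0
  ##.|#  b6=1 t=0,i=1
  #.#|#  b5=1 t=0,i=2
  #..|.  b4=0 t=0,i=9
  .##|#  b3=1 t=0,i=3
  .#.|.  b2=0 t=0,i=18
  ..#|.  b1=0 t=0,i=14
  ...|#  b0=1 t=0,i=10
  bits 01101001 = 105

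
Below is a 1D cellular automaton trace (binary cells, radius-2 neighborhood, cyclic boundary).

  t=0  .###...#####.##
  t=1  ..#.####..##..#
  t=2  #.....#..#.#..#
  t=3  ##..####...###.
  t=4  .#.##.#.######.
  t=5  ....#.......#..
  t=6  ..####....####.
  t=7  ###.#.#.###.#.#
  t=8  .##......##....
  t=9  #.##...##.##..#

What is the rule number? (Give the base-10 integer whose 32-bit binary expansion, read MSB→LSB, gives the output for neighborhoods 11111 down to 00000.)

  ##### -> .   bit 31 = 0  t=0,i=9
  ####. -> #   bit 30 = 1  t=0,i=10
  ###.# -> #   bit 29 = 1  t=0,i=11
  ###.. -> .   bit 28 = 0  t=0,i=3
  ##.## -> .   bit 27 = 0  t=0,i=0
  ##.#. -> .   bit 26 = 0  t=4,i=5
  ##..# -> .   bit 25 = 0  t=1,i=8
  ##... -> #   bit 24 = 1  t=0,i=4
  #.### -> .   bit 23 = 0  t=0,i=1
  #.##. -> .   bit 22 = 0  t=0,i=13
  #.#.# -> .   bit 21 = 0  t=4,i=6
  #.#.. -> #   bit 20 = 1  t=2,i=11
  #..## -> #   bit 19 = 1  t=1,i=9
  #..#. -> .   bit 18 = 0  t=1,i=1
  #...# -> #   bit 17 = 1  t=0,i=5
  #.... -> .   bit 16 = 0  t=2,i=2
  .#### -> .   bit 15 = 0  t=0,i=8
  .###. -> #   bit 14 = 1  t=0,i=2
  .##.# -> #   bit 13 = 1  t=0,i=14
  .##.. -> #   bit 12 = 1  t=1,i=11
  .#.## -> .   bit 11 = 0  t=1,i=3
  .#.#. -> .   bit 10 = 0  t=2,i=10
  .#..# -> #   bit 9 = 1  t=1,i=0
  .#... -> #   bit 8 = 1  t=5,i=5
  ..### -> #   bit 7 = 1  t=0,i=7
  ..##. -> .   bit 6 = 0  t=1,i=10
  ..#.# -> .   bit 5 = 0  t=1,i=2
  ..#.. -> #   bit 4 = 1  t=1,i=14
  ...## -> #   bit 3 = 1  t=0,i=6
  ...#. -> #   bit 2 = 1  t=2,i=5
  ....# -> #   bit 1 = 1  t=2,i=4
  ..... -> .   bit 0 = 0  t=2,i=3
  bits 01100001000110100111001110011110 = 1629123486

1629123486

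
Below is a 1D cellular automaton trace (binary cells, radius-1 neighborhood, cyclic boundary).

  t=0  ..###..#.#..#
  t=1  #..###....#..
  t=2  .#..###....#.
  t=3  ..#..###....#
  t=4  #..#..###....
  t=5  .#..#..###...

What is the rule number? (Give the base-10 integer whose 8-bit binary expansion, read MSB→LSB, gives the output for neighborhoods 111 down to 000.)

  ### -> #   bit 7 = 1  t=0,i=3
  ##. -> #   bit 6 = 1  t=0,i=4
  #.# -> .   bit 5 = 0  t=0,i=8
  #.. -> #   bit 4 = 1  t=0,i=0
  .## -> .   bit 3 = 0  t=0,i=2
  .#. -> .   bit 2 = 0  t=0,i=7
  ..# -> .   bit 1 = 0  t=0,i=1
  ... -> .   bit 0 = 0  t=1,i=7
  bits 11010000 = 208

208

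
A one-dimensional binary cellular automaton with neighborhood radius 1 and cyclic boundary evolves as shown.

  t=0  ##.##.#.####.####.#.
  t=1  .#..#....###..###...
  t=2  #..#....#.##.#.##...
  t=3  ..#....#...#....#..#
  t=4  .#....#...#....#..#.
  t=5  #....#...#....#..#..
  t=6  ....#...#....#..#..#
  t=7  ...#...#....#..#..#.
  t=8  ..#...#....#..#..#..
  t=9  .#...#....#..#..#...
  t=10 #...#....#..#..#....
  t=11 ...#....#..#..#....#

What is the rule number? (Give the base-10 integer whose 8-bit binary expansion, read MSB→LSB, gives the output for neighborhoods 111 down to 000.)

  ###|#  b7=1 t=0,i=9
  ##.|#  b6=1 t=0,i=1
  #.#|.  b5=0 t=0,i=2
  #..|.  b4=0 t=1,i=2
  .##|.  b3=0 t=0,i=0
  .#.|.  b2=0 t=0,i=6
  ..#|#  b1=1 t=1,i=0
  ...|.  b0=0 t=1,i=6
  bits 11000010 = 194

194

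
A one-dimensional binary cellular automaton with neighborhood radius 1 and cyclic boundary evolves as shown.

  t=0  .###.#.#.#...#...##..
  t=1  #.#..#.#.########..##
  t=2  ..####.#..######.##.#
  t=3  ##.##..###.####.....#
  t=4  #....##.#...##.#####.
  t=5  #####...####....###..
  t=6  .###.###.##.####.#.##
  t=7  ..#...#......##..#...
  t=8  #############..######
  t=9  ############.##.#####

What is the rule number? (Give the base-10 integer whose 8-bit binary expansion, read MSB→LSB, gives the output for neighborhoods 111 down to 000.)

151

  [7] ### => #  t=0,i=2
  [6] ##. => .  t=0,i=3
  [5] #.# => .  t=0,i=4
  [4] #.. => #  t=0,i=10
  [3] .## => .  t=0,i=1
  [2] .#. => #  t=0,i=5
  [1] ..# => #  t=0,i=0
  [0] ... => #  t=0,i=11
  bits 10010111 = 151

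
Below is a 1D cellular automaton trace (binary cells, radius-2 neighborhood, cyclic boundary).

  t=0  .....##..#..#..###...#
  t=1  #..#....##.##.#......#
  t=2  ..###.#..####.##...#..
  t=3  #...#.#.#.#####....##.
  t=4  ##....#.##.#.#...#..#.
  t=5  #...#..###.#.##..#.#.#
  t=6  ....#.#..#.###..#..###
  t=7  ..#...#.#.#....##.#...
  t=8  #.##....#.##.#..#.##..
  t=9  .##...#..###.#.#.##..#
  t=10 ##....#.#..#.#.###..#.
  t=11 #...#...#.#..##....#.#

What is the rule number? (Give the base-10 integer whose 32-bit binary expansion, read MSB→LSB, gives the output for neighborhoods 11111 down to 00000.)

1753000210

  [31] ##### => .  t=3,i=12
  [30] ####. => #  t=2,i=11
  [29] ###.# => #  t=2,i=4
  [28] ###.. => .  t=0,i=17
  [27] ##.## => #  t=1,i=10
  [26] ##.#. => .  t=1,i=13
  [25] ##..# => .  t=0,i=7
  [24] ##... => .  t=0,i=18
  [23] #.### => .  t=3,i=10
  [22] #.##. => #  t=1,i=11
  [21] #.#.# => #  t=3,i=6
  [20] #.#.. => #  t=1,i=14
  [19] #..## => #  t=0,i=14
  [18] #..#. => #  t=0,i=8
  [17] #...# => .  t=0,i=19
  [16] #.... => .  t=0,i=1
  [15] .#### => #  t=2,i=10
  [14] .###. => .  t=0,i=16
  [13] .##.# => #  t=1,i=9
  [12] .##.. => .  t=0,i=6
  [11] .#.## => #  t=3,i=9
  [10] .#.#. => .  t=3,i=5
  [9] .#..# => .  t=0,i=10
  [8] .#... => #  t=0,i=0
  [7] ..### => .  t=0,i=15
  [6] ..##. => .  t=0,i=5
  [5] ..#.# => .  t=3,i=4
  [4] ..#.. => #  t=0,i=9
  [3] ...## => .  t=0,i=4
  [2] ...#. => .  t=0,i=20
  [1] ....# => #  t=0,i=3
  [0] ..... => .  t=0,i=2
  bits 01101000011111001010100100010010 = 1753000210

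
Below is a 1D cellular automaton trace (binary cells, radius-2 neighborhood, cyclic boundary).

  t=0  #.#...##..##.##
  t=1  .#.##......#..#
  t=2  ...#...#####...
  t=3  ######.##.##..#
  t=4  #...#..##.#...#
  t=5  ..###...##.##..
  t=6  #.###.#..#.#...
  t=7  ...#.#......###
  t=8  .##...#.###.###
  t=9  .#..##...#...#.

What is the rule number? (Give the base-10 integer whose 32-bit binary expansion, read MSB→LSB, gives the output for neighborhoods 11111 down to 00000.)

1413669271

  ##### -> .   bit 31 = 0  t=2,i=9
  ####. -> #   bit 30 = 1  t=2,i=10
  ###.# -> .   bit 29 = 0  t=0,i=0
  ###.. -> #   bit 28 = 1  t=2,i=11
  ##.## -> .   bit 27 = 0  t=0,i=12
  ##.#. -> #   bit 26 = 1  t=0,i=1
  ##..# -> .   bit 25 = 0  t=0,i=8
  ##... -> .   bit 24 = 0  t=1,i=5
  #.### -> .   bit 23 = 0  t=0,i=13
  #.##. -> #   bit 22 = 1  t=1,i=3
  #.#.# -> .   bit 21 = 0  t=1,i=1
  #.#.. -> .   bit 20 = 0  t=0,i=2
  #..## -> .   bit 19 = 0  t=0,i=9
  #..#. -> .   bit 18 = 0  t=1,i=13
  #...# -> #   bit 17 = 1  t=0,i=4
  #.... -> .   bit 16 = 0  t=1,i=6
  .#### -> #   bit 15 = 1  t=2,i=8
  .###. -> #   bit 14 = 1  t=0,i=14
  .##.# -> #   bit 13 = 1  t=0,i=11
  .##.. -> .   bit 12 = 0  t=0,i=7
  .#.## -> .   bit 11 = 0  t=1,i=2
  .#.#. -> .   bit 10 = 0  t=1,i=0
  .#..# -> .   bit 9 = 0  t=1,i=12
  .#... -> #   bit 8 = 1  t=0,i=3
  ..### -> #   bit 7 = 1  t=2,i=7
  ..##. -> .   bit 6 = 0  t=0,i=6
  ..#.# -> .   bit 5 = 0  t=1,i=14
  ..#.. -> #   bit 4 = 1  t=1,i=11
  ...## -> .   bit 3 = 0  t=0,i=5
  ...#. -> #   bit 2 = 1  t=1,i=10
  ....# -> #   bit 1 = 1  t=1,i=9
  ..... -> #   bit 0 = 1  t=1,i=7
  bits 01010100010000101110000110010111 = 1413669271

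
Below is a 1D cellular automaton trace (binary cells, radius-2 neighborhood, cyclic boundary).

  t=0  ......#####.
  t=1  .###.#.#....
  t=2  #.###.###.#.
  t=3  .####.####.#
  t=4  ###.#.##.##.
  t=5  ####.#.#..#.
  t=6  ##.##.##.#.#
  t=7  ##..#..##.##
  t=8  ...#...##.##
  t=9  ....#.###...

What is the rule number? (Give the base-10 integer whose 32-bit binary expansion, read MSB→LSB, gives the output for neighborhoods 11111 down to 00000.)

  #####|.  b31=0 t=0,i=8
  ####.|.  b30=0 t=0,i=9
  ###.#|#  b29=1 t=1,i=3
  ###..|.  b28=0 t=0,i=10
  ##.##|.  b27=0 t=2,i=5
  ##.#.|#  b26=1 t=1,i=4
  ##..#|.  b25=0 t=7,i=2
  ##...|.  b24=0 t=0,i=11
  #.###|#  b23=1 t=2,i=2
  #.##.|.  b22=0 t=4,i=6
  #.#.#|.  b21=0 t=1,i=5
  #.#..|#  b20=1 t=1,i=7
  #..##|.  b19=0 t=7,i=6
  #..#.|#  b18=1 t=5,i=9
  #...#|.  b17=0 t=8,i=1
  #....|.  b16=0 t=0,i=0
  .####|#  b15=1 t=0,i=7
  .###.|#  b14=1 t=1,i=2
  .##.#|#  b13=1 t=4,i=7
  .##..|.  b12=0 t=8,i=11
  .#.##|#  b11=1 t=2,i=1
  .#.#.|#  b10=1 t=1,i=6
  .#..#|.  b9=0 t=5,i=8
  .#...|#  b8=1 t=1,i=8
  ..###|.  b7=0 t=0,i=6
  ..##.|#  b6=1 t=7,i=7
  ..#.#|.  b5=0 t=5,i=10
  ..#..|.  b4=0 t=7,i=4
  ...##|#  b3=1 t=0,i=5
  ...#.|.  b2=0 t=8,i=2
  ....#|.  b1=0 t=0,i=4
  .....|#  b0=1 t=0,i=1
  bits 00100100100101001110110101001001 = 613739849

613739849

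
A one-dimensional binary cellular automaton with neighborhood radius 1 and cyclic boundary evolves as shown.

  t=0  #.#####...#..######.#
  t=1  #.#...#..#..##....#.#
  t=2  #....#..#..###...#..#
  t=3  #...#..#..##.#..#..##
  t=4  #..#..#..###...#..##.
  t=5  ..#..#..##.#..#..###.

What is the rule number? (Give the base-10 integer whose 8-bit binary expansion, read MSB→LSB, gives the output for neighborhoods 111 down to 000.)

  ### -> .   bit 7 = 0  t=0,i=3
  ##. -> #   bit 6 = 1  t=0,i=0
  #.# -> .   bit 5 = 0  t=0,i=1
  #.. -> .   bit 4 = 0  t=0,i=7
  .## -> #   bit 3 = 1  t=0,i=2
  .#. -> .   bit 2 = 0  t=0,i=10
  ..# -> #   bit 1 = 1  t=0,i=9
  ... -> .   bit 0 = 0  t=0,i=8
  bits 01001010 = 74

74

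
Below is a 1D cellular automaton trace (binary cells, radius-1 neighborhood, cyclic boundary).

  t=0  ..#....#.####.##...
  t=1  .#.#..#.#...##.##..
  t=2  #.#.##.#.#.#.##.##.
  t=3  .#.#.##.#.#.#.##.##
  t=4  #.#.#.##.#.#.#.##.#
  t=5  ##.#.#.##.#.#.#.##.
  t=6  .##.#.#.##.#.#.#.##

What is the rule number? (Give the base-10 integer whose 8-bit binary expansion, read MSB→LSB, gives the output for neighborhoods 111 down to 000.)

  nb ###: next=.  (t=0,i=10, bit7=0)
  nb ##.: next=#  (t=0,i=12, bit6=1)
  nb #.#: next=#  (t=0,i=8, bit5=1)
  nb #..: next=#  (t=0,i=3, bit4=1)
  nb .##: next=.  (t=0,i=9, bit3=0)
  nb .#.: next=.  (t=0,i=2, bit2=0)
  nb ..#: next=#  (t=0,i=1, bit1=1)
  nb ...: next=.  (t=0,i=0, bit0=0)
  bits 01110010 = 114

114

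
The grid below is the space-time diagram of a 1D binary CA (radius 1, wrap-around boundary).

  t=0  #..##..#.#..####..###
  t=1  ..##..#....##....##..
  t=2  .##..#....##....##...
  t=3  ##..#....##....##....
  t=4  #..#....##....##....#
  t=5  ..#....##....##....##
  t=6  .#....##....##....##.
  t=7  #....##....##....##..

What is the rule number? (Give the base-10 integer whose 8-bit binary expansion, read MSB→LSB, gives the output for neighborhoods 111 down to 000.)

  nb ###: next=.  (t=0,i=13, bit7=0)
  nb ##.: next=.  (t=0,i=0, bit6=0)
  nb #.#: next=.  (t=0,i=8, bit5=0)
  nb #..: next=.  (t=0,i=1, bit4=0)
  nb .##: next=#  (t=0,i=3, bit3=1)
  nb .#.: next=.  (t=0,i=7, bit2=0)
  nb ..#: next=#  (t=0,i=2, bit1=1)
  nb ...: next=.  (t=1,i=0, bit0=0)
  bits 00001010 = 10

10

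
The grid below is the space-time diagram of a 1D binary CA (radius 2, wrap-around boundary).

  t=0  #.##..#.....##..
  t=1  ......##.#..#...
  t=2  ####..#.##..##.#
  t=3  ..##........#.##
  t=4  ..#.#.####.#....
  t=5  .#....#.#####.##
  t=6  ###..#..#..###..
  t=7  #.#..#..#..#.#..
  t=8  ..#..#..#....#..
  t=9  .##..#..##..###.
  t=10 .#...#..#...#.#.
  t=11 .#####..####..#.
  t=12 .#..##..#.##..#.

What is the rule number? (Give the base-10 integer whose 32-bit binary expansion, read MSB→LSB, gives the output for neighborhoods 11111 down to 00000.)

  ##### -> .   bit 31 = 0  t=2,i=1
  ####. -> #   bit 30 = 1  t=2,i=2
  ###.# -> #   bit 29 = 1  t=4,i=9
  ###.. -> #   bit 28 = 1  t=2,i=3
  ##.## -> #   bit 27 = 1  t=2,i=14
  ##.#. -> #   bit 26 = 1  t=1,i=8
  ##..# -> .   bit 25 = 0  t=0,i=4
  ##... -> #   bit 24 = 1  t=3,i=4
  #.### -> #   bit 23 = 1  t=2,i=15
  #.##. -> .   bit 22 = 0  t=0,i=2
  #.#.# -> .   bit 21 = 0  t=4,i=4
  #.#.. -> #   bit 20 = 1  t=1,i=9
  #..## -> .   bit 19 = 0  t=2,i=11
  #..#. -> .   bit 18 = 0  t=0,i=5
  #...# -> #   bit 17 = 1  t=10,i=3
  #.... -> .   bit 16 = 0  t=0,i=8
  .#### -> .   bit 15 = 0  t=2,i=0
  .###. -> .   bit 14 = 0  t=6,i=1
  .##.# -> .   bit 13 = 0  t=1,i=7
  .##.. -> .   bit 12 = 0  t=0,i=3
  .#.## -> .   bit 11 = 0  t=0,i=1
  .#.#. -> .   bit 10 = 0  t=4,i=3
  .#..# -> .   bit 9 = 0  t=1,i=10
  .#... -> #   bit 8 = 1  t=0,i=7
  ..### -> #   bit 7 = 1  t=6,i=0
  ..##. -> #   bit 6 = 1  t=0,i=12
  ..#.# -> .   bit 5 = 0  t=0,i=0
  ..#.. -> #   bit 4 = 1  t=0,i=6
  ...## -> .   bit 3 = 0  t=0,i=11
  ...#. -> #   bit 2 = 1  t=3,i=11
  ....# -> .   bit 1 = 0  t=0,i=10
  ..... -> #   bit 0 = 1  t=0,i=9
  bits 01111101100100100000000111010101 = 2106720725

2106720725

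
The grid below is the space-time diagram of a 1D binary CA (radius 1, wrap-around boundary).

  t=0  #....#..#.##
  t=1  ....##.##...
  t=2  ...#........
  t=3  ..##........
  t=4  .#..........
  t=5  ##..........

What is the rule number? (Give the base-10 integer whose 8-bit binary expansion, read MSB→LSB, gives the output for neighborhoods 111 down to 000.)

  ### -> .   bit 7 = 0  t=0,i=11
  ##. -> .   bit 6 = 0  t=0,i=0
  #.# -> .   bit 5 = 0  t=0,i=9
  #.. -> .   bit 4 = 0  t=0,i=1
  .## -> .   bit 3 = 0  t=0,i=10
  .#. -> #   bit 2 = 1  t=0,i=5
  ..# -> #   bit 1 = 1  t=0,i=4
  ... -> .   bit 0 = 0  t=0,i=2
  bits 00000110 = 6

6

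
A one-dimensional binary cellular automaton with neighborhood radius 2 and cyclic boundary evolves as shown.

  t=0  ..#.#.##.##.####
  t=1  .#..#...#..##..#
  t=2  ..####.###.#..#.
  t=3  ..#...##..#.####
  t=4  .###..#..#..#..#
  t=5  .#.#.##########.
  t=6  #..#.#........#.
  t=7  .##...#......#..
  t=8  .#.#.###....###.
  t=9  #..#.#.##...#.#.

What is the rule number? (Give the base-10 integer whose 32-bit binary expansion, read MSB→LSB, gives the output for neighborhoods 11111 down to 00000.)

497288148

  ##### -> .   bit 31 = 0  t=5,i=7
  ####. -> .   bit 30 = 0  t=0,i=14
  ###.# -> .   bit 29 = 0  t=2,i=5
  ###.. -> #   bit 28 = 1  t=0,i=15
  ##.## -> #   bit 27 = 1  t=0,i=8
  ##.#. -> #   bit 26 = 1  t=2,i=10
  ##..# -> .   bit 25 = 0  t=0,i=0
  ##... -> #   bit 24 = 1  t=7,i=3
  #.### -> #   bit 23 = 1  t=0,i=12
  #.##. -> .   bit 22 = 0  t=0,i=6
  #.#.# -> #   bit 21 = 1  t=0,i=4
  #.#.. -> .   bit 20 = 0  t=1,i=1
  #..## -> .   bit 19 = 0  t=1,i=10
  #..#. -> #   bit 18 = 1  t=0,i=1
  #...# -> .   bit 17 = 0  t=1,i=6
  #.... -> .   bit 16 = 0  t=6,i=7
  .#### -> .   bit 15 = 0  t=0,i=13
  .###. -> .   bit 14 = 0  t=2,i=8
  .##.# -> .   bit 13 = 0  t=0,i=7
  .##.. -> .   bit 12 = 0  t=1,i=12
  .#.## -> .   bit 11 = 0  t=0,i=5
  .#.#. -> .   bit 10 = 0  t=0,i=3
  .#..# -> #   bit 9 = 1  t=1,i=2
  .#... -> #   bit 8 = 1  t=1,i=5
  ..### -> #   bit 7 = 1  t=2,i=2
  ..##. -> #   bit 6 = 1  t=1,i=11
  ..#.# -> .   bit 5 = 0  t=0,i=2
  ..#.. -> #   bit 4 = 1  t=1,i=4
  ...## -> .   bit 3 = 0  t=2,i=1
  ...#. -> #   bit 2 = 1  t=1,i=7
  ....# -> .   bit 1 = 0  t=6,i=12
  ..... -> .   bit 0 = 0  t=6,i=8
  bits 00011101101001000000001111010100 = 497288148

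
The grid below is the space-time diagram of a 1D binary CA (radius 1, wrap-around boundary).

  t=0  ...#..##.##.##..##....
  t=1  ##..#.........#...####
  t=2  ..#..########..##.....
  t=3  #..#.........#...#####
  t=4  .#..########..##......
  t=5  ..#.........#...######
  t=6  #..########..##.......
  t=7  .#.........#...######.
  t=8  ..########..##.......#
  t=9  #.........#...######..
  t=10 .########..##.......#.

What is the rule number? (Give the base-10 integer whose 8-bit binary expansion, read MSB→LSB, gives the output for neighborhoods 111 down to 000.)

17

  [7] ### => .  t=1,i=0
  [6] ##. => .  t=0,i=7
  [5] #.# => .  t=0,i=8
  [4] #.. => #  t=0,i=4
  [3] .## => .  t=0,i=6
  [2] .#. => .  t=0,i=3
  [1] ..# => .  t=0,i=2
  [0] ... => #  t=0,i=0
  bits 00010001 = 17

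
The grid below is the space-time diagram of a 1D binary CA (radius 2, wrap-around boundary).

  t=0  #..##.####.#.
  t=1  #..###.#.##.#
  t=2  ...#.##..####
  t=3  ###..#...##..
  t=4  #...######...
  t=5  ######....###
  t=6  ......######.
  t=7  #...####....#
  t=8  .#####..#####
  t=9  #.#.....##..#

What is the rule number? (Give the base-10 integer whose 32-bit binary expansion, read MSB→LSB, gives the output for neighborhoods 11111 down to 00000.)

  ##### -> .   bit 31 = 0  t=4,i=6
  ####. -> .   bit 30 = 0  t=0,i=8
  ###.# -> #   bit 29 = 1  t=0,i=9
  ###.. -> .   bit 28 = 0  t=2,i=12
  ##.## -> #   bit 27 = 1  t=0,i=5
  ##.#. -> #   bit 26 = 1  t=0,i=10
  ##..# -> .   bit 25 = 0  t=1,i=1
  ##... -> #   bit 24 = 1  t=2,i=0
  #.### -> .   bit 23 = 0  t=0,i=6
  #.##. -> #   bit 22 = 1  t=1,i=9
  #.#.# -> .   bit 21 = 0  t=0,i=11
  #.#.. -> #   bit 20 = 1  t=0,i=0
  #..## -> .   bit 19 = 0  t=0,i=2
  #..#. -> #   bit 18 = 1  t=3,i=4
  #...# -> #   bit 17 = 1  t=2,i=1
  #.... -> #   bit 16 = 1  t=5,i=7
  .#### -> #   bit 15 = 1  t=0,i=7
  .###. -> .   bit 14 = 0  t=1,i=4
  .##.# -> #   bit 13 = 1  t=0,i=4
  .##.. -> .   bit 12 = 0  t=1,i=0
  .#.## -> .   bit 11 = 0  t=1,i=8
  .#.#. -> #   bit 10 = 1  t=0,i=12
  .#..# -> .   bit 9 = 0  t=0,i=1
  .#... -> #   bit 8 = 1  t=3,i=6
  ..### -> #   bit 7 = 1  t=1,i=3
  ..##. -> #   bit 6 = 1  t=0,i=3
  ..#.# -> .   bit 5 = 0  t=2,i=3
  ..#.. -> #   bit 4 = 1  t=3,i=5
  ...## -> #   bit 3 = 1  t=3,i=8
  ...#. -> #   bit 2 = 1  t=2,i=2
  ....# -> #   bit 1 = 1  t=5,i=8
  ..... -> .   bit 0 = 0  t=6,i=1
  bits 00101101010101111010010111011110 = 760718814

760718814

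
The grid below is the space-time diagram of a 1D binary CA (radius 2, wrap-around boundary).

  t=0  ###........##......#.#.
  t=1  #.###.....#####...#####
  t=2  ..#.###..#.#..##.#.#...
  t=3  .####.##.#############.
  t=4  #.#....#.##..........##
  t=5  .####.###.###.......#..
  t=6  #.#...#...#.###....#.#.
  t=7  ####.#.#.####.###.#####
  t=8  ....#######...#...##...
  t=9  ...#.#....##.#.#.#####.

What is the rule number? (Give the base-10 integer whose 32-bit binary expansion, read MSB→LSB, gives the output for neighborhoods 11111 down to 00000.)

398049132

  [31] ##### => .  t=1,i=12
  [30] ####. => .  t=1,i=13
  [29] ###.# => .  t=1,i=0
  [28] ###.. => #  t=0,i=2
  [27] ##.## => .  t=1,i=1
  [26] ##.#. => #  t=2,i=16
  [25] ##..# => #  t=2,i=7
  [24] ##... => #  t=0,i=3
  [23] #.### => #  t=0,i=0
  [22] #.##. => .  t=3,i=6
  [21] #.#.# => #  t=0,i=21
  [20] #.#.. => #  t=2,i=11
  [19] #..## => #  t=2,i=13
  [18] #..#. => .  t=2,i=8
  [17] #...# => .  t=1,i=16
  [16] #.... => #  t=0,i=4
  [15] .#### => #  t=1,i=11
  [14] .###. => .  t=0,i=1
  [13] .##.# => #  t=2,i=15
  [12] .##.. => #  t=0,i=12
  [11] .#.## => #  t=0,i=22
  [10] .#.#. => #  t=0,i=20
  [9] .#..# => #  t=2,i=12
  [8] .#... => #  t=2,i=20
  [7] ..### => .  t=1,i=10
  [6] ..##. => #  t=0,i=11
  [5] ..#.# => #  t=0,i=19
  [4] ..#.. => .  t=5,i=20
  [3] ...## => #  t=0,i=10
  [2] ...#. => #  t=0,i=18
  [1] ....# => .  t=0,i=9
  [0] ..... => .  t=0,i=5
  bits 00010111101110011011111101101100 = 398049132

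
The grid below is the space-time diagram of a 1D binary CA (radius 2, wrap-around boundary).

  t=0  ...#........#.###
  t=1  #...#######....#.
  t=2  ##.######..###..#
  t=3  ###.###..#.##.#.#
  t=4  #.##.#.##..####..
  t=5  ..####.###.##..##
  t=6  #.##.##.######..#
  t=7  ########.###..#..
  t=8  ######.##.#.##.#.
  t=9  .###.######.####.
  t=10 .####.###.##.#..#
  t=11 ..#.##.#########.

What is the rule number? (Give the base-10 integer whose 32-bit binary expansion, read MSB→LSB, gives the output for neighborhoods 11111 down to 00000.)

  #####|#  b31=1 t=1,i=6
  ####.|.  b30=0 t=1,i=9
  ###.#|#  b29=1 t=2,i=1
  ###..|.  b28=0 t=0,i=16
  ##.##|#  b27=1 t=2,i=2
  ##.#.|#  b26=1 t=3,i=13
  ##..#|#  b25=1 t=2,i=9
  ##...|#  b24=1 t=0,i=0
  #.###|.  b23=0 t=0,i=14
  #.##.|#  b22=1 t=3,i=11
  #.#.#|#  b21=1 t=3,i=14
  #.#..|#  b20=1 t=1,i=0
  #..##|.  b19=0 t=2,i=10
  #..#.|#  b18=1 t=3,i=8
  #...#|.  b17=0 t=0,i=1
  #....|#  b16=1 t=0,i=5
  .####|#  b15=1 t=1,i=5
  .###.|#  b14=1 t=0,i=15
  .##.#|#  b13=1 t=3,i=12
  .##..|#  b12=1 t=4,i=8
  .#.##|.  b11=0 t=0,i=13
  .#.#.|#  b10=1 t=1,i=16
  .#..#|#  b9=1 t=7,i=15
  .#...|#  b8=1 t=0,i=4
  ..###|#  b7=1 t=1,i=4
  ..##.|.  b6=0 t=5,i=15
  ..#.#|.  b5=0 t=0,i=12
  ..#..|.  b4=0 t=0,i=3
  ...##|#  b3=1 t=1,i=3
  ...#.|.  b2=0 t=0,i=2
  ....#|#  b1=1 t=0,i=10
  .....|#  b0=1 t=0,i=6
  bits 10101111011101011111011110001011 = 2943743883

2943743883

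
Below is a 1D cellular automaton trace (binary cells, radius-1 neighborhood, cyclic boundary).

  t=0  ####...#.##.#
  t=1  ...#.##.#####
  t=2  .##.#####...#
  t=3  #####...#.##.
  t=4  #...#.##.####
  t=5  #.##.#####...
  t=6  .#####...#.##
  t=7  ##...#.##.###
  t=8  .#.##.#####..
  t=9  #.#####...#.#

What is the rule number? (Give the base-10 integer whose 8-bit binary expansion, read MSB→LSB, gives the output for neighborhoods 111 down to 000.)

107

  [7] ### => .  t=0,i=0
  [6] ##. => #  t=0,i=3
  [5] #.# => #  t=0,i=8
  [4] #.. => .  t=0,i=4
  [3] .## => #  t=0,i=9
  [2] .#. => .  t=0,i=7
  [1] ..# => #  t=0,i=6
  [0] ... => #  t=0,i=5
  bits 01101011 = 107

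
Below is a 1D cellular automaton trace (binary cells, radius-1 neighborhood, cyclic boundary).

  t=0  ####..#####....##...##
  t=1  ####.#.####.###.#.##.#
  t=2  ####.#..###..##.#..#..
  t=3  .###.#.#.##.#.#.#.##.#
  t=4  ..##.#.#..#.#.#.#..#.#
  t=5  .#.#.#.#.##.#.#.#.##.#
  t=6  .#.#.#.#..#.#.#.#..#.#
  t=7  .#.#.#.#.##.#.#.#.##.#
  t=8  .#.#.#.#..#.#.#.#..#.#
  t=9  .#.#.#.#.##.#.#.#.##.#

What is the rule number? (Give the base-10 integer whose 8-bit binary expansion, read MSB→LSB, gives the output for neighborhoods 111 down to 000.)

199

  nb ###: next=#  (t=0,i=0, bit7=1)
  nb ##.: next=#  (t=0,i=3, bit6=1)
  nb #.#: next=.  (t=1,i=4, bit5=0)
  nb #..: next=.  (t=0,i=4, bit4=0)
  nb .##: next=.  (t=0,i=6, bit3=0)
  nb .#.: next=#  (t=1,i=5, bit2=1)
  nb ..#: next=#  (t=0,i=5, bit1=1)
  nb ...: next=#  (t=0,i=12, bit0=1)
  bits 11000111 = 199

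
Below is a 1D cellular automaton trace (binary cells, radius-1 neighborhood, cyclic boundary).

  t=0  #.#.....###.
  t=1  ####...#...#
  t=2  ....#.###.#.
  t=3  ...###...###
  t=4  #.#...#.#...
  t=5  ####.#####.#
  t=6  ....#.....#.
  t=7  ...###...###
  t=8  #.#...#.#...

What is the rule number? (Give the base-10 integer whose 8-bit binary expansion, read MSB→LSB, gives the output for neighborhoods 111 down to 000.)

54

  ### -> .   bit 7 = 0  t=0,i=9
  ##. -> .   bit 6 = 0  t=0,i=10
  #.# -> #   bit 5 = 1  t=0,i=1
  #.. -> #   bit 4 = 1  t=0,i=3
  .## -> .   bit 3 = 0  t=0,i=8
  .#. -> #   bit 2 = 1  t=0,i=0
  ..# -> #   bit 1 = 1  t=0,i=7
  ... -> .   bit 0 = 0  t=0,i=4
  bits 00110110 = 54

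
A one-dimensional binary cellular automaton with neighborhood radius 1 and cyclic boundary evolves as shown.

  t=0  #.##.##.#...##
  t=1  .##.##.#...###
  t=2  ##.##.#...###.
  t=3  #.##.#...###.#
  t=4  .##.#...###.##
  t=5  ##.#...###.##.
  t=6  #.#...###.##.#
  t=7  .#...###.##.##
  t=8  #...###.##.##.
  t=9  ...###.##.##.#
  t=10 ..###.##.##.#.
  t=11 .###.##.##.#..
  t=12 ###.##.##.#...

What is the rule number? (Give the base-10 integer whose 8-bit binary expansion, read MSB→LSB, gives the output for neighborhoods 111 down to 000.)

  ###|#  b7=1 t=0,i=13
  ##.|.  b6=0 t=0,i=0
  #.#|#  b5=1 t=0,i=1
  #..|.  b4=0 t=0,i=9
  .##|#  b3=1 t=0,i=2
  .#.|.  b2=0 t=0,i=8
  ..#|#  b1=1 t=0,i=11
  ...|.  b0=0 t=0,i=10
  bits 10101010 = 170

170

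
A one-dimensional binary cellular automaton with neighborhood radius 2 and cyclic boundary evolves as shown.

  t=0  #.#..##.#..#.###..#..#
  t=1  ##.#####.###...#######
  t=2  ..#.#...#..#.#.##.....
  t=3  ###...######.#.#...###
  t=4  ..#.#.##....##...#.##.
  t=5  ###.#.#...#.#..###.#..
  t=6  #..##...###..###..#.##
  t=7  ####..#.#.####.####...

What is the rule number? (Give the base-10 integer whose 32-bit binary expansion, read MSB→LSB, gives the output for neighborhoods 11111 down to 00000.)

510567159

  ##### -> .   bit 31 = 0  t=1,i=5
  ####. -> .   bit 30 = 0  t=1,i=0
  ###.# -> .   bit 29 = 0  t=1,i=1
  ###.. -> #   bit 28 = 1  t=0,i=15
  ##.## -> #   bit 27 = 1  t=1,i=2
  ##.#. -> #   bit 26 = 1  t=0,i=1
  ##..# -> #   bit 25 = 1  t=0,i=16
  ##... -> .   bit 24 = 0  t=1,i=12
  #.### -> .   bit 23 = 0  t=0,i=13
  #.##. -> #   bit 22 = 1  t=2,i=15
  #.#.# -> #   bit 21 = 1  t=2,i=13
  #.#.. -> .   bit 20 = 0  t=0,i=2
  #..## -> #   bit 19 = 1  t=0,i=4
  #..#. -> #   bit 18 = 1  t=0,i=10
  #...# -> #   bit 17 = 1  t=1,i=13
  #.... -> .   bit 16 = 0  t=2,i=18
  .#### -> #   bit 15 = 1  t=1,i=4
  .###. -> .   bit 14 = 0  t=0,i=14
  .##.# -> #   bit 13 = 1  t=0,i=0
  .##.. -> .   bit 12 = 0  t=2,i=16
  .#.## -> .   bit 11 = 0  t=0,i=12
  .#.#. -> .   bit 10 = 0  t=2,i=3
  .#..# -> #   bit 9 = 1  t=0,i=3
  .#... -> .   bit 8 = 0  t=2,i=5
  ..### -> #   bit 7 = 1  t=1,i=15
  ..##. -> #   bit 6 = 1  t=0,i=5
  ..#.# -> #   bit 5 = 1  t=0,i=11
  ..#.. -> #   bit 4 = 1  t=0,i=18
  ...## -> .   bit 3 = 0  t=1,i=14
  ...#. -> #   bit 2 = 1  t=2,i=1
  ....# -> #   bit 1 = 1  t=2,i=0
  ..... -> #   bit 0 = 1  t=2,i=19
  bits 00011110011011101010001011110111 = 510567159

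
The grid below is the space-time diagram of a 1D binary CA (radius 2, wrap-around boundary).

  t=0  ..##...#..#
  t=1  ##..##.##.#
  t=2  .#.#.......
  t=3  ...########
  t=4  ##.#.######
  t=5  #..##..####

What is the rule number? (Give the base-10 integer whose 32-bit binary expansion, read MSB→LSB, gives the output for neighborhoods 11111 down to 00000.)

3510307731

  #####|#  b31=1 t=3,i=5
  ####.|#  b30=1 t=3,i=9
  ###.#|.  b29=0 t=4,i=1
  ###..|#  b28=1 t=1,i=1
  ##.##|.  b27=0 t=1,i=6
  ##.#.|.  b26=0 t=4,i=2
  ##..#|.  b25=0 t=1,i=2
  ##...|#  b24=1 t=0,i=4
  #.###|.  b23=0 t=1,i=10
  #.##.|.  b22=0 t=1,i=7
  #.#.#|#  b21=1 t=4,i=3
  #.#..|#  b20=1 t=2,i=3
  #..##|#  b19=1 t=0,i=1
  #..#.|.  b18=0 t=0,i=9
  #...#|#  b17=1 t=0,i=5
  #....|#  b16=1 t=2,i=5
  .####|.  b15=0 t=3,i=4
  .###.|.  b14=0 t=1,i=0
  .##.#|.  b13=0 t=1,i=5
  .##..|.  b12=0 t=0,i=3
  .#.##|#  b11=1 t=4,i=4
  .#.#.|.  b10=0 t=2,i=2
  .#..#|#  b9=1 t=0,i=0
  .#...|#  b8=1 t=2,i=4
  ..###|#  b7=1 t=3,i=3
  ..##.|.  b6=0 t=0,i=2
  ..#.#|.  b5=0 t=2,i=1
  ..#..|#  b4=1 t=0,i=7
  ...##|.  b3=0 t=3,i=2
  ...#.|.  b2=0 t=0,i=6
  ....#|#  b1=1 t=2,i=10
  .....|#  b0=1 t=2,i=6
  bits 11010001001110110000101110010011 = 3510307731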